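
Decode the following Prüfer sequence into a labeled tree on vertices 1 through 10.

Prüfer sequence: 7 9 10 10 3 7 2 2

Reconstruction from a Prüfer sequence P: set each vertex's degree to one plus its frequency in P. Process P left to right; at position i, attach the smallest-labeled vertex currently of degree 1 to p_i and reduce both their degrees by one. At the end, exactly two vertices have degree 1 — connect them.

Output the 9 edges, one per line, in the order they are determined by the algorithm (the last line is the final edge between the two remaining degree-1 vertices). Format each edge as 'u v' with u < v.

Initial degrees: {1:1, 2:3, 3:2, 4:1, 5:1, 6:1, 7:3, 8:1, 9:2, 10:3}
Step 1: smallest deg-1 vertex = 1, p_1 = 7. Add edge {1,7}. Now deg[1]=0, deg[7]=2.
Step 2: smallest deg-1 vertex = 4, p_2 = 9. Add edge {4,9}. Now deg[4]=0, deg[9]=1.
Step 3: smallest deg-1 vertex = 5, p_3 = 10. Add edge {5,10}. Now deg[5]=0, deg[10]=2.
Step 4: smallest deg-1 vertex = 6, p_4 = 10. Add edge {6,10}. Now deg[6]=0, deg[10]=1.
Step 5: smallest deg-1 vertex = 8, p_5 = 3. Add edge {3,8}. Now deg[8]=0, deg[3]=1.
Step 6: smallest deg-1 vertex = 3, p_6 = 7. Add edge {3,7}. Now deg[3]=0, deg[7]=1.
Step 7: smallest deg-1 vertex = 7, p_7 = 2. Add edge {2,7}. Now deg[7]=0, deg[2]=2.
Step 8: smallest deg-1 vertex = 9, p_8 = 2. Add edge {2,9}. Now deg[9]=0, deg[2]=1.
Final: two remaining deg-1 vertices are 2, 10. Add edge {2,10}.

Answer: 1 7
4 9
5 10
6 10
3 8
3 7
2 7
2 9
2 10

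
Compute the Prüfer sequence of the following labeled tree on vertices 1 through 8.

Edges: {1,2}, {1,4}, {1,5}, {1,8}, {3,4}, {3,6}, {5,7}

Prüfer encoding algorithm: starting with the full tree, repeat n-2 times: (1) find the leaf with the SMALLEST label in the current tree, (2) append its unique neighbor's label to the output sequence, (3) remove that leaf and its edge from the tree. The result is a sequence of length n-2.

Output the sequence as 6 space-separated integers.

Step 1: leaves = {2,6,7,8}. Remove smallest leaf 2, emit neighbor 1.
Step 2: leaves = {6,7,8}. Remove smallest leaf 6, emit neighbor 3.
Step 3: leaves = {3,7,8}. Remove smallest leaf 3, emit neighbor 4.
Step 4: leaves = {4,7,8}. Remove smallest leaf 4, emit neighbor 1.
Step 5: leaves = {7,8}. Remove smallest leaf 7, emit neighbor 5.
Step 6: leaves = {5,8}. Remove smallest leaf 5, emit neighbor 1.
Done: 2 vertices remain (1, 8). Sequence = [1 3 4 1 5 1]

Answer: 1 3 4 1 5 1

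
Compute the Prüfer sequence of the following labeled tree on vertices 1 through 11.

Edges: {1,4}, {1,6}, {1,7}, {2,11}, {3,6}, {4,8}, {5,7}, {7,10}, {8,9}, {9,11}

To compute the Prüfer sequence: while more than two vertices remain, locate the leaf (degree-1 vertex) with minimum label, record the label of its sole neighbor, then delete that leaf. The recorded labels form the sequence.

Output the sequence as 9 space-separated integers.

Step 1: leaves = {2,3,5,10}. Remove smallest leaf 2, emit neighbor 11.
Step 2: leaves = {3,5,10,11}. Remove smallest leaf 3, emit neighbor 6.
Step 3: leaves = {5,6,10,11}. Remove smallest leaf 5, emit neighbor 7.
Step 4: leaves = {6,10,11}. Remove smallest leaf 6, emit neighbor 1.
Step 5: leaves = {10,11}. Remove smallest leaf 10, emit neighbor 7.
Step 6: leaves = {7,11}. Remove smallest leaf 7, emit neighbor 1.
Step 7: leaves = {1,11}. Remove smallest leaf 1, emit neighbor 4.
Step 8: leaves = {4,11}. Remove smallest leaf 4, emit neighbor 8.
Step 9: leaves = {8,11}. Remove smallest leaf 8, emit neighbor 9.
Done: 2 vertices remain (9, 11). Sequence = [11 6 7 1 7 1 4 8 9]

Answer: 11 6 7 1 7 1 4 8 9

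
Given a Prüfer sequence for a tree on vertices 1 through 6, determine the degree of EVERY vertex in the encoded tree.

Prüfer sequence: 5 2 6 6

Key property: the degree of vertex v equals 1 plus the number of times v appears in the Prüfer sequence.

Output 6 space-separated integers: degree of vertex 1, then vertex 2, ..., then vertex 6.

p_1 = 5: count[5] becomes 1
p_2 = 2: count[2] becomes 1
p_3 = 6: count[6] becomes 1
p_4 = 6: count[6] becomes 2
Degrees (1 + count): deg[1]=1+0=1, deg[2]=1+1=2, deg[3]=1+0=1, deg[4]=1+0=1, deg[5]=1+1=2, deg[6]=1+2=3

Answer: 1 2 1 1 2 3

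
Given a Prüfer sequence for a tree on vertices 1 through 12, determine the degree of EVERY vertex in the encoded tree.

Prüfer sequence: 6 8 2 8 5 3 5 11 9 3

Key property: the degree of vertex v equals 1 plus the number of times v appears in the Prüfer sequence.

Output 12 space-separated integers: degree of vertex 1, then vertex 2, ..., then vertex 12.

Answer: 1 2 3 1 3 2 1 3 2 1 2 1

Derivation:
p_1 = 6: count[6] becomes 1
p_2 = 8: count[8] becomes 1
p_3 = 2: count[2] becomes 1
p_4 = 8: count[8] becomes 2
p_5 = 5: count[5] becomes 1
p_6 = 3: count[3] becomes 1
p_7 = 5: count[5] becomes 2
p_8 = 11: count[11] becomes 1
p_9 = 9: count[9] becomes 1
p_10 = 3: count[3] becomes 2
Degrees (1 + count): deg[1]=1+0=1, deg[2]=1+1=2, deg[3]=1+2=3, deg[4]=1+0=1, deg[5]=1+2=3, deg[6]=1+1=2, deg[7]=1+0=1, deg[8]=1+2=3, deg[9]=1+1=2, deg[10]=1+0=1, deg[11]=1+1=2, deg[12]=1+0=1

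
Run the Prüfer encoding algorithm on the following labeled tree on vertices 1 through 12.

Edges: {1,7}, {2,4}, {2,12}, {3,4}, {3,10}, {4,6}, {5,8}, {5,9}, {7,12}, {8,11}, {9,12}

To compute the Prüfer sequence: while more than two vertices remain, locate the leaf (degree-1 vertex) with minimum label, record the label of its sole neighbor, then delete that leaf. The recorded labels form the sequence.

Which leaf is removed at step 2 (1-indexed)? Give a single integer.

Step 1: current leaves = {1,6,10,11}. Remove leaf 1 (neighbor: 7).
Step 2: current leaves = {6,7,10,11}. Remove leaf 6 (neighbor: 4).

Answer: 6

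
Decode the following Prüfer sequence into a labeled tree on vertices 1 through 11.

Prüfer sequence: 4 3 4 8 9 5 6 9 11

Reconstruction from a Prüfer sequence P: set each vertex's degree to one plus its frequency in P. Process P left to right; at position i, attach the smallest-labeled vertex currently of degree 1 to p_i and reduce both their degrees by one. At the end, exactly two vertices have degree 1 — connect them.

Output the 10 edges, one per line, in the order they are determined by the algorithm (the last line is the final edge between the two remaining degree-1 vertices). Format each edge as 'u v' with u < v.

Initial degrees: {1:1, 2:1, 3:2, 4:3, 5:2, 6:2, 7:1, 8:2, 9:3, 10:1, 11:2}
Step 1: smallest deg-1 vertex = 1, p_1 = 4. Add edge {1,4}. Now deg[1]=0, deg[4]=2.
Step 2: smallest deg-1 vertex = 2, p_2 = 3. Add edge {2,3}. Now deg[2]=0, deg[3]=1.
Step 3: smallest deg-1 vertex = 3, p_3 = 4. Add edge {3,4}. Now deg[3]=0, deg[4]=1.
Step 4: smallest deg-1 vertex = 4, p_4 = 8. Add edge {4,8}. Now deg[4]=0, deg[8]=1.
Step 5: smallest deg-1 vertex = 7, p_5 = 9. Add edge {7,9}. Now deg[7]=0, deg[9]=2.
Step 6: smallest deg-1 vertex = 8, p_6 = 5. Add edge {5,8}. Now deg[8]=0, deg[5]=1.
Step 7: smallest deg-1 vertex = 5, p_7 = 6. Add edge {5,6}. Now deg[5]=0, deg[6]=1.
Step 8: smallest deg-1 vertex = 6, p_8 = 9. Add edge {6,9}. Now deg[6]=0, deg[9]=1.
Step 9: smallest deg-1 vertex = 9, p_9 = 11. Add edge {9,11}. Now deg[9]=0, deg[11]=1.
Final: two remaining deg-1 vertices are 10, 11. Add edge {10,11}.

Answer: 1 4
2 3
3 4
4 8
7 9
5 8
5 6
6 9
9 11
10 11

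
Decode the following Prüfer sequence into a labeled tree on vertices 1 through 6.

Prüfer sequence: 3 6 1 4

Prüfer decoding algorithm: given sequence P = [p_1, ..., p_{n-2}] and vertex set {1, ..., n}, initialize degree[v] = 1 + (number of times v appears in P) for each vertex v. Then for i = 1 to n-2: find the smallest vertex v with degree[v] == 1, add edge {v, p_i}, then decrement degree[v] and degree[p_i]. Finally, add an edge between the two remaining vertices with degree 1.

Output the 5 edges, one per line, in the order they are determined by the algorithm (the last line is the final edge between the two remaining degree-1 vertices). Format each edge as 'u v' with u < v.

Answer: 2 3
3 6
1 5
1 4
4 6

Derivation:
Initial degrees: {1:2, 2:1, 3:2, 4:2, 5:1, 6:2}
Step 1: smallest deg-1 vertex = 2, p_1 = 3. Add edge {2,3}. Now deg[2]=0, deg[3]=1.
Step 2: smallest deg-1 vertex = 3, p_2 = 6. Add edge {3,6}. Now deg[3]=0, deg[6]=1.
Step 3: smallest deg-1 vertex = 5, p_3 = 1. Add edge {1,5}. Now deg[5]=0, deg[1]=1.
Step 4: smallest deg-1 vertex = 1, p_4 = 4. Add edge {1,4}. Now deg[1]=0, deg[4]=1.
Final: two remaining deg-1 vertices are 4, 6. Add edge {4,6}.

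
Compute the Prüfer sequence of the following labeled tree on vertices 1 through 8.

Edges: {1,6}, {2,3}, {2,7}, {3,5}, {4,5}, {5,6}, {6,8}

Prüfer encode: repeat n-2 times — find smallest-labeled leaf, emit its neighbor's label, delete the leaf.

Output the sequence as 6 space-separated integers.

Step 1: leaves = {1,4,7,8}. Remove smallest leaf 1, emit neighbor 6.
Step 2: leaves = {4,7,8}. Remove smallest leaf 4, emit neighbor 5.
Step 3: leaves = {7,8}. Remove smallest leaf 7, emit neighbor 2.
Step 4: leaves = {2,8}. Remove smallest leaf 2, emit neighbor 3.
Step 5: leaves = {3,8}. Remove smallest leaf 3, emit neighbor 5.
Step 6: leaves = {5,8}. Remove smallest leaf 5, emit neighbor 6.
Done: 2 vertices remain (6, 8). Sequence = [6 5 2 3 5 6]

Answer: 6 5 2 3 5 6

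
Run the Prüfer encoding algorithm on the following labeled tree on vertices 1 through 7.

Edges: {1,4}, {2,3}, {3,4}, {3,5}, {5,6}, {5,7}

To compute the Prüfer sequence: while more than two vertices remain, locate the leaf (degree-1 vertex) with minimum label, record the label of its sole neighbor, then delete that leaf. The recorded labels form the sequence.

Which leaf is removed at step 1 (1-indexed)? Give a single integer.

Step 1: current leaves = {1,2,6,7}. Remove leaf 1 (neighbor: 4).

Answer: 1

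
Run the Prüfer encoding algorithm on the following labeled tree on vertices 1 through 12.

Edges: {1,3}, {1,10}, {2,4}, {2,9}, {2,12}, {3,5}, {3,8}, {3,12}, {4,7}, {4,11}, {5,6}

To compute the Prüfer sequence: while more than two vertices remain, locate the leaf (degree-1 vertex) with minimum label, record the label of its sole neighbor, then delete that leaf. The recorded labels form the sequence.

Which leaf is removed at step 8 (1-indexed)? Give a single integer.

Step 1: current leaves = {6,7,8,9,10,11}. Remove leaf 6 (neighbor: 5).
Step 2: current leaves = {5,7,8,9,10,11}. Remove leaf 5 (neighbor: 3).
Step 3: current leaves = {7,8,9,10,11}. Remove leaf 7 (neighbor: 4).
Step 4: current leaves = {8,9,10,11}. Remove leaf 8 (neighbor: 3).
Step 5: current leaves = {9,10,11}. Remove leaf 9 (neighbor: 2).
Step 6: current leaves = {10,11}. Remove leaf 10 (neighbor: 1).
Step 7: current leaves = {1,11}. Remove leaf 1 (neighbor: 3).
Step 8: current leaves = {3,11}. Remove leaf 3 (neighbor: 12).

Answer: 3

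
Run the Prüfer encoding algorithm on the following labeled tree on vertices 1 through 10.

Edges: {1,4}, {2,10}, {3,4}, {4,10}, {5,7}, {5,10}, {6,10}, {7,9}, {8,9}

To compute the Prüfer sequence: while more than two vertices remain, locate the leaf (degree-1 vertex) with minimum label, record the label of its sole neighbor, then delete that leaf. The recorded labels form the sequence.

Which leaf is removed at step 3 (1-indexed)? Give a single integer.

Step 1: current leaves = {1,2,3,6,8}. Remove leaf 1 (neighbor: 4).
Step 2: current leaves = {2,3,6,8}. Remove leaf 2 (neighbor: 10).
Step 3: current leaves = {3,6,8}. Remove leaf 3 (neighbor: 4).

Answer: 3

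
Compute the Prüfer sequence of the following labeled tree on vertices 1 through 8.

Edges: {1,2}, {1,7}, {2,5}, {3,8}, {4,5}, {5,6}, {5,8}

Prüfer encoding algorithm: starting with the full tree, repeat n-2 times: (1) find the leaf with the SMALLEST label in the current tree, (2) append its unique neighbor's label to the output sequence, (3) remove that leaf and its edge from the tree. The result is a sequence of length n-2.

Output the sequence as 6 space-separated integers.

Step 1: leaves = {3,4,6,7}. Remove smallest leaf 3, emit neighbor 8.
Step 2: leaves = {4,6,7,8}. Remove smallest leaf 4, emit neighbor 5.
Step 3: leaves = {6,7,8}. Remove smallest leaf 6, emit neighbor 5.
Step 4: leaves = {7,8}. Remove smallest leaf 7, emit neighbor 1.
Step 5: leaves = {1,8}. Remove smallest leaf 1, emit neighbor 2.
Step 6: leaves = {2,8}. Remove smallest leaf 2, emit neighbor 5.
Done: 2 vertices remain (5, 8). Sequence = [8 5 5 1 2 5]

Answer: 8 5 5 1 2 5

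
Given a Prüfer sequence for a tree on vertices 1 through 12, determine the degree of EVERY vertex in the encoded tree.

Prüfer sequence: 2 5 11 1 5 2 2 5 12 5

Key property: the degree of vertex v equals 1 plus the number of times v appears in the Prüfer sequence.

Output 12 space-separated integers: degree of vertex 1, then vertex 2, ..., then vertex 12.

p_1 = 2: count[2] becomes 1
p_2 = 5: count[5] becomes 1
p_3 = 11: count[11] becomes 1
p_4 = 1: count[1] becomes 1
p_5 = 5: count[5] becomes 2
p_6 = 2: count[2] becomes 2
p_7 = 2: count[2] becomes 3
p_8 = 5: count[5] becomes 3
p_9 = 12: count[12] becomes 1
p_10 = 5: count[5] becomes 4
Degrees (1 + count): deg[1]=1+1=2, deg[2]=1+3=4, deg[3]=1+0=1, deg[4]=1+0=1, deg[5]=1+4=5, deg[6]=1+0=1, deg[7]=1+0=1, deg[8]=1+0=1, deg[9]=1+0=1, deg[10]=1+0=1, deg[11]=1+1=2, deg[12]=1+1=2

Answer: 2 4 1 1 5 1 1 1 1 1 2 2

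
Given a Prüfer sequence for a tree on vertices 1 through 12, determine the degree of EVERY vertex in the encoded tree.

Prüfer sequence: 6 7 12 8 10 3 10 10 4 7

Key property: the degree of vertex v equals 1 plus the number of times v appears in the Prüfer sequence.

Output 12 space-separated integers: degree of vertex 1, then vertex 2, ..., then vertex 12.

Answer: 1 1 2 2 1 2 3 2 1 4 1 2

Derivation:
p_1 = 6: count[6] becomes 1
p_2 = 7: count[7] becomes 1
p_3 = 12: count[12] becomes 1
p_4 = 8: count[8] becomes 1
p_5 = 10: count[10] becomes 1
p_6 = 3: count[3] becomes 1
p_7 = 10: count[10] becomes 2
p_8 = 10: count[10] becomes 3
p_9 = 4: count[4] becomes 1
p_10 = 7: count[7] becomes 2
Degrees (1 + count): deg[1]=1+0=1, deg[2]=1+0=1, deg[3]=1+1=2, deg[4]=1+1=2, deg[5]=1+0=1, deg[6]=1+1=2, deg[7]=1+2=3, deg[8]=1+1=2, deg[9]=1+0=1, deg[10]=1+3=4, deg[11]=1+0=1, deg[12]=1+1=2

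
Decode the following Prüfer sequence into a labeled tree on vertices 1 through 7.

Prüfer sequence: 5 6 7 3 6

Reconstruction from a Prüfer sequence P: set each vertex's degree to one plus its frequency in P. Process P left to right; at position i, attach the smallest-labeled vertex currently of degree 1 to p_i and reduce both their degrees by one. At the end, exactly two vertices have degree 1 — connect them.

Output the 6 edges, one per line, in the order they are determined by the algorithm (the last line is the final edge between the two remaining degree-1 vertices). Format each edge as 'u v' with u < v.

Answer: 1 5
2 6
4 7
3 5
3 6
6 7

Derivation:
Initial degrees: {1:1, 2:1, 3:2, 4:1, 5:2, 6:3, 7:2}
Step 1: smallest deg-1 vertex = 1, p_1 = 5. Add edge {1,5}. Now deg[1]=0, deg[5]=1.
Step 2: smallest deg-1 vertex = 2, p_2 = 6. Add edge {2,6}. Now deg[2]=0, deg[6]=2.
Step 3: smallest deg-1 vertex = 4, p_3 = 7. Add edge {4,7}. Now deg[4]=0, deg[7]=1.
Step 4: smallest deg-1 vertex = 5, p_4 = 3. Add edge {3,5}. Now deg[5]=0, deg[3]=1.
Step 5: smallest deg-1 vertex = 3, p_5 = 6. Add edge {3,6}. Now deg[3]=0, deg[6]=1.
Final: two remaining deg-1 vertices are 6, 7. Add edge {6,7}.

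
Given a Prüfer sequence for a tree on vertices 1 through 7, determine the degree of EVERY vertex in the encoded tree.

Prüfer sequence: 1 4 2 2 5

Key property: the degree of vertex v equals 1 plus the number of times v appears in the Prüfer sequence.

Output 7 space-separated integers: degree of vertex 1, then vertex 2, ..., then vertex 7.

p_1 = 1: count[1] becomes 1
p_2 = 4: count[4] becomes 1
p_3 = 2: count[2] becomes 1
p_4 = 2: count[2] becomes 2
p_5 = 5: count[5] becomes 1
Degrees (1 + count): deg[1]=1+1=2, deg[2]=1+2=3, deg[3]=1+0=1, deg[4]=1+1=2, deg[5]=1+1=2, deg[6]=1+0=1, deg[7]=1+0=1

Answer: 2 3 1 2 2 1 1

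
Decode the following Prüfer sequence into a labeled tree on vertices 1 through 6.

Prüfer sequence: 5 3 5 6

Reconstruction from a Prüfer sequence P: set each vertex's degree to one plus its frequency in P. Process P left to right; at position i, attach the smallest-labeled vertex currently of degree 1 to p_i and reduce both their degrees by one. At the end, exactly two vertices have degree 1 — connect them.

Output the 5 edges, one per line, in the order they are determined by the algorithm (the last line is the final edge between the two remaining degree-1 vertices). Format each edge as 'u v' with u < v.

Initial degrees: {1:1, 2:1, 3:2, 4:1, 5:3, 6:2}
Step 1: smallest deg-1 vertex = 1, p_1 = 5. Add edge {1,5}. Now deg[1]=0, deg[5]=2.
Step 2: smallest deg-1 vertex = 2, p_2 = 3. Add edge {2,3}. Now deg[2]=0, deg[3]=1.
Step 3: smallest deg-1 vertex = 3, p_3 = 5. Add edge {3,5}. Now deg[3]=0, deg[5]=1.
Step 4: smallest deg-1 vertex = 4, p_4 = 6. Add edge {4,6}. Now deg[4]=0, deg[6]=1.
Final: two remaining deg-1 vertices are 5, 6. Add edge {5,6}.

Answer: 1 5
2 3
3 5
4 6
5 6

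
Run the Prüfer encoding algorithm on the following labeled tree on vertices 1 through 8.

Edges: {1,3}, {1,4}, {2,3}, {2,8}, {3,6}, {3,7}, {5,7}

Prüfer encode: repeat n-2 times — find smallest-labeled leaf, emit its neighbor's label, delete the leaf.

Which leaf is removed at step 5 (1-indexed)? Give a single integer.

Answer: 7

Derivation:
Step 1: current leaves = {4,5,6,8}. Remove leaf 4 (neighbor: 1).
Step 2: current leaves = {1,5,6,8}. Remove leaf 1 (neighbor: 3).
Step 3: current leaves = {5,6,8}. Remove leaf 5 (neighbor: 7).
Step 4: current leaves = {6,7,8}. Remove leaf 6 (neighbor: 3).
Step 5: current leaves = {7,8}. Remove leaf 7 (neighbor: 3).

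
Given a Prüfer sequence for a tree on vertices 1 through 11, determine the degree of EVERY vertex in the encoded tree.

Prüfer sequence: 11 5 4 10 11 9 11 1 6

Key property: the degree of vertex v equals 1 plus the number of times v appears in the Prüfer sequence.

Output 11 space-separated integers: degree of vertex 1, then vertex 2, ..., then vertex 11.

Answer: 2 1 1 2 2 2 1 1 2 2 4

Derivation:
p_1 = 11: count[11] becomes 1
p_2 = 5: count[5] becomes 1
p_3 = 4: count[4] becomes 1
p_4 = 10: count[10] becomes 1
p_5 = 11: count[11] becomes 2
p_6 = 9: count[9] becomes 1
p_7 = 11: count[11] becomes 3
p_8 = 1: count[1] becomes 1
p_9 = 6: count[6] becomes 1
Degrees (1 + count): deg[1]=1+1=2, deg[2]=1+0=1, deg[3]=1+0=1, deg[4]=1+1=2, deg[5]=1+1=2, deg[6]=1+1=2, deg[7]=1+0=1, deg[8]=1+0=1, deg[9]=1+1=2, deg[10]=1+1=2, deg[11]=1+3=4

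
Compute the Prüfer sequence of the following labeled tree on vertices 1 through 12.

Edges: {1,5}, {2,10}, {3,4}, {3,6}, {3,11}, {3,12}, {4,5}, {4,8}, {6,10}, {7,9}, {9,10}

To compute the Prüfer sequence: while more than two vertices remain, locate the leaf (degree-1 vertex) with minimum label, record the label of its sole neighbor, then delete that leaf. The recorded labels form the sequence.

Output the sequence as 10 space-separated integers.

Answer: 5 10 4 9 4 3 10 6 3 3

Derivation:
Step 1: leaves = {1,2,7,8,11,12}. Remove smallest leaf 1, emit neighbor 5.
Step 2: leaves = {2,5,7,8,11,12}. Remove smallest leaf 2, emit neighbor 10.
Step 3: leaves = {5,7,8,11,12}. Remove smallest leaf 5, emit neighbor 4.
Step 4: leaves = {7,8,11,12}. Remove smallest leaf 7, emit neighbor 9.
Step 5: leaves = {8,9,11,12}. Remove smallest leaf 8, emit neighbor 4.
Step 6: leaves = {4,9,11,12}. Remove smallest leaf 4, emit neighbor 3.
Step 7: leaves = {9,11,12}. Remove smallest leaf 9, emit neighbor 10.
Step 8: leaves = {10,11,12}. Remove smallest leaf 10, emit neighbor 6.
Step 9: leaves = {6,11,12}. Remove smallest leaf 6, emit neighbor 3.
Step 10: leaves = {11,12}. Remove smallest leaf 11, emit neighbor 3.
Done: 2 vertices remain (3, 12). Sequence = [5 10 4 9 4 3 10 6 3 3]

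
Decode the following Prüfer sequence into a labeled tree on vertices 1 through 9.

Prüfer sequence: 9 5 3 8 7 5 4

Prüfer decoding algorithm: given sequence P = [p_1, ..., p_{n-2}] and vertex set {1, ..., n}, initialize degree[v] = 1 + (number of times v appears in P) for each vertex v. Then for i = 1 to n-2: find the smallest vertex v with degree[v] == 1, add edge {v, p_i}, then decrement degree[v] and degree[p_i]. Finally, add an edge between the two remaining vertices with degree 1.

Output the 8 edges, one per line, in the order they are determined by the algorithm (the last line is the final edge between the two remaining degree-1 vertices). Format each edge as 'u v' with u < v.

Initial degrees: {1:1, 2:1, 3:2, 4:2, 5:3, 6:1, 7:2, 8:2, 9:2}
Step 1: smallest deg-1 vertex = 1, p_1 = 9. Add edge {1,9}. Now deg[1]=0, deg[9]=1.
Step 2: smallest deg-1 vertex = 2, p_2 = 5. Add edge {2,5}. Now deg[2]=0, deg[5]=2.
Step 3: smallest deg-1 vertex = 6, p_3 = 3. Add edge {3,6}. Now deg[6]=0, deg[3]=1.
Step 4: smallest deg-1 vertex = 3, p_4 = 8. Add edge {3,8}. Now deg[3]=0, deg[8]=1.
Step 5: smallest deg-1 vertex = 8, p_5 = 7. Add edge {7,8}. Now deg[8]=0, deg[7]=1.
Step 6: smallest deg-1 vertex = 7, p_6 = 5. Add edge {5,7}. Now deg[7]=0, deg[5]=1.
Step 7: smallest deg-1 vertex = 5, p_7 = 4. Add edge {4,5}. Now deg[5]=0, deg[4]=1.
Final: two remaining deg-1 vertices are 4, 9. Add edge {4,9}.

Answer: 1 9
2 5
3 6
3 8
7 8
5 7
4 5
4 9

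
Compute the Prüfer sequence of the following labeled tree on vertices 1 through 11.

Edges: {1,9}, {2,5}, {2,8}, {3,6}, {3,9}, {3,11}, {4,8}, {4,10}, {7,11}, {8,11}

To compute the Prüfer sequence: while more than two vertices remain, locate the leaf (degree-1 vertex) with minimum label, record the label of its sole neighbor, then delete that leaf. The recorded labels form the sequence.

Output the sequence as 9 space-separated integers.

Answer: 9 2 8 3 11 3 11 4 8

Derivation:
Step 1: leaves = {1,5,6,7,10}. Remove smallest leaf 1, emit neighbor 9.
Step 2: leaves = {5,6,7,9,10}. Remove smallest leaf 5, emit neighbor 2.
Step 3: leaves = {2,6,7,9,10}. Remove smallest leaf 2, emit neighbor 8.
Step 4: leaves = {6,7,9,10}. Remove smallest leaf 6, emit neighbor 3.
Step 5: leaves = {7,9,10}. Remove smallest leaf 7, emit neighbor 11.
Step 6: leaves = {9,10}. Remove smallest leaf 9, emit neighbor 3.
Step 7: leaves = {3,10}. Remove smallest leaf 3, emit neighbor 11.
Step 8: leaves = {10,11}. Remove smallest leaf 10, emit neighbor 4.
Step 9: leaves = {4,11}. Remove smallest leaf 4, emit neighbor 8.
Done: 2 vertices remain (8, 11). Sequence = [9 2 8 3 11 3 11 4 8]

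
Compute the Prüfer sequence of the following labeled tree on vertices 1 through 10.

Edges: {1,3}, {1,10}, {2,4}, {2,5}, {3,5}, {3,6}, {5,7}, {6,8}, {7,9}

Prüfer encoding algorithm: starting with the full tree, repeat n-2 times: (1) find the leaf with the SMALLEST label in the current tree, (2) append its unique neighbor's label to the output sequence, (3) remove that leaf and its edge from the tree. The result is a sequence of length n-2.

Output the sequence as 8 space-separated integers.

Step 1: leaves = {4,8,9,10}. Remove smallest leaf 4, emit neighbor 2.
Step 2: leaves = {2,8,9,10}. Remove smallest leaf 2, emit neighbor 5.
Step 3: leaves = {8,9,10}. Remove smallest leaf 8, emit neighbor 6.
Step 4: leaves = {6,9,10}. Remove smallest leaf 6, emit neighbor 3.
Step 5: leaves = {9,10}. Remove smallest leaf 9, emit neighbor 7.
Step 6: leaves = {7,10}. Remove smallest leaf 7, emit neighbor 5.
Step 7: leaves = {5,10}. Remove smallest leaf 5, emit neighbor 3.
Step 8: leaves = {3,10}. Remove smallest leaf 3, emit neighbor 1.
Done: 2 vertices remain (1, 10). Sequence = [2 5 6 3 7 5 3 1]

Answer: 2 5 6 3 7 5 3 1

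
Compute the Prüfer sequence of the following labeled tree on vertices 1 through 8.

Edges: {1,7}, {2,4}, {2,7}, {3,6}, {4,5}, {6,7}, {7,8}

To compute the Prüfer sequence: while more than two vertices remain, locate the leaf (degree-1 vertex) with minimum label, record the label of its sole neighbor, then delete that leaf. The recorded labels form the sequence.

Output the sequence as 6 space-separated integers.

Step 1: leaves = {1,3,5,8}. Remove smallest leaf 1, emit neighbor 7.
Step 2: leaves = {3,5,8}. Remove smallest leaf 3, emit neighbor 6.
Step 3: leaves = {5,6,8}. Remove smallest leaf 5, emit neighbor 4.
Step 4: leaves = {4,6,8}. Remove smallest leaf 4, emit neighbor 2.
Step 5: leaves = {2,6,8}. Remove smallest leaf 2, emit neighbor 7.
Step 6: leaves = {6,8}. Remove smallest leaf 6, emit neighbor 7.
Done: 2 vertices remain (7, 8). Sequence = [7 6 4 2 7 7]

Answer: 7 6 4 2 7 7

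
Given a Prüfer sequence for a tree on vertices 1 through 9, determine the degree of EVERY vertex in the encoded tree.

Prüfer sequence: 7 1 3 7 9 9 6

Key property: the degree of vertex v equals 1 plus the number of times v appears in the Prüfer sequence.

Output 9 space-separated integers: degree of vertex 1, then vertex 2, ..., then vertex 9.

p_1 = 7: count[7] becomes 1
p_2 = 1: count[1] becomes 1
p_3 = 3: count[3] becomes 1
p_4 = 7: count[7] becomes 2
p_5 = 9: count[9] becomes 1
p_6 = 9: count[9] becomes 2
p_7 = 6: count[6] becomes 1
Degrees (1 + count): deg[1]=1+1=2, deg[2]=1+0=1, deg[3]=1+1=2, deg[4]=1+0=1, deg[5]=1+0=1, deg[6]=1+1=2, deg[7]=1+2=3, deg[8]=1+0=1, deg[9]=1+2=3

Answer: 2 1 2 1 1 2 3 1 3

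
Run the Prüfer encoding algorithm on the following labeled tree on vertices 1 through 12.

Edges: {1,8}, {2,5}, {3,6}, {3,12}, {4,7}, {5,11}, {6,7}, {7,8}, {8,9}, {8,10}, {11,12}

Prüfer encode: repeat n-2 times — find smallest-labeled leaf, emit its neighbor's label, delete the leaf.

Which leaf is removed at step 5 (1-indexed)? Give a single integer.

Step 1: current leaves = {1,2,4,9,10}. Remove leaf 1 (neighbor: 8).
Step 2: current leaves = {2,4,9,10}. Remove leaf 2 (neighbor: 5).
Step 3: current leaves = {4,5,9,10}. Remove leaf 4 (neighbor: 7).
Step 4: current leaves = {5,9,10}. Remove leaf 5 (neighbor: 11).
Step 5: current leaves = {9,10,11}. Remove leaf 9 (neighbor: 8).

Answer: 9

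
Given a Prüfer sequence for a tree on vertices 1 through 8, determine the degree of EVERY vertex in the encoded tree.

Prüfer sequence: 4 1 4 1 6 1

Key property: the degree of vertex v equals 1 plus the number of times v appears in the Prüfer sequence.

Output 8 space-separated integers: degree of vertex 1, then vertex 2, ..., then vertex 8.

p_1 = 4: count[4] becomes 1
p_2 = 1: count[1] becomes 1
p_3 = 4: count[4] becomes 2
p_4 = 1: count[1] becomes 2
p_5 = 6: count[6] becomes 1
p_6 = 1: count[1] becomes 3
Degrees (1 + count): deg[1]=1+3=4, deg[2]=1+0=1, deg[3]=1+0=1, deg[4]=1+2=3, deg[5]=1+0=1, deg[6]=1+1=2, deg[7]=1+0=1, deg[8]=1+0=1

Answer: 4 1 1 3 1 2 1 1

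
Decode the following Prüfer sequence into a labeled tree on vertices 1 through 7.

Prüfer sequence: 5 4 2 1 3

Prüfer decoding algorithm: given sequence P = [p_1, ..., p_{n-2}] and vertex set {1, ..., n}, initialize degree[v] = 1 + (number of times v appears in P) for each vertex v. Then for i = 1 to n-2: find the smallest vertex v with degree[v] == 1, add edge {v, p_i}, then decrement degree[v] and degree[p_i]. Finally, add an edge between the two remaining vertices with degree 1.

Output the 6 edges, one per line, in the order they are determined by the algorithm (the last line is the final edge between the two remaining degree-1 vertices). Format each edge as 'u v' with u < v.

Initial degrees: {1:2, 2:2, 3:2, 4:2, 5:2, 6:1, 7:1}
Step 1: smallest deg-1 vertex = 6, p_1 = 5. Add edge {5,6}. Now deg[6]=0, deg[5]=1.
Step 2: smallest deg-1 vertex = 5, p_2 = 4. Add edge {4,5}. Now deg[5]=0, deg[4]=1.
Step 3: smallest deg-1 vertex = 4, p_3 = 2. Add edge {2,4}. Now deg[4]=0, deg[2]=1.
Step 4: smallest deg-1 vertex = 2, p_4 = 1. Add edge {1,2}. Now deg[2]=0, deg[1]=1.
Step 5: smallest deg-1 vertex = 1, p_5 = 3. Add edge {1,3}. Now deg[1]=0, deg[3]=1.
Final: two remaining deg-1 vertices are 3, 7. Add edge {3,7}.

Answer: 5 6
4 5
2 4
1 2
1 3
3 7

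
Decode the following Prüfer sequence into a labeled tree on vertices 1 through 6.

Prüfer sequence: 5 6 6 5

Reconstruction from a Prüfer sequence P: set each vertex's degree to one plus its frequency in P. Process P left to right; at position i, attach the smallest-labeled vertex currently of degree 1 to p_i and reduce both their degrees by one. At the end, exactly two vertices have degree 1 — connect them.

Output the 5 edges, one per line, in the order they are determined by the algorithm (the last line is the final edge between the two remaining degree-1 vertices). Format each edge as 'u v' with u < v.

Initial degrees: {1:1, 2:1, 3:1, 4:1, 5:3, 6:3}
Step 1: smallest deg-1 vertex = 1, p_1 = 5. Add edge {1,5}. Now deg[1]=0, deg[5]=2.
Step 2: smallest deg-1 vertex = 2, p_2 = 6. Add edge {2,6}. Now deg[2]=0, deg[6]=2.
Step 3: smallest deg-1 vertex = 3, p_3 = 6. Add edge {3,6}. Now deg[3]=0, deg[6]=1.
Step 4: smallest deg-1 vertex = 4, p_4 = 5. Add edge {4,5}. Now deg[4]=0, deg[5]=1.
Final: two remaining deg-1 vertices are 5, 6. Add edge {5,6}.

Answer: 1 5
2 6
3 6
4 5
5 6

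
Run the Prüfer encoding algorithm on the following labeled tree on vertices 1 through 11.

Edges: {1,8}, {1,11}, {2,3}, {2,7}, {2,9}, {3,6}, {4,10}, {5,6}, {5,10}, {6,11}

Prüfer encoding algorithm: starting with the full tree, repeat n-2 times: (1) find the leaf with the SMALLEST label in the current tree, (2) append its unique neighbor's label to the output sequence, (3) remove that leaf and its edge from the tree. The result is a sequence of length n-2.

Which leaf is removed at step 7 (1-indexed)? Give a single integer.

Step 1: current leaves = {4,7,8,9}. Remove leaf 4 (neighbor: 10).
Step 2: current leaves = {7,8,9,10}. Remove leaf 7 (neighbor: 2).
Step 3: current leaves = {8,9,10}. Remove leaf 8 (neighbor: 1).
Step 4: current leaves = {1,9,10}. Remove leaf 1 (neighbor: 11).
Step 5: current leaves = {9,10,11}. Remove leaf 9 (neighbor: 2).
Step 6: current leaves = {2,10,11}. Remove leaf 2 (neighbor: 3).
Step 7: current leaves = {3,10,11}. Remove leaf 3 (neighbor: 6).

Answer: 3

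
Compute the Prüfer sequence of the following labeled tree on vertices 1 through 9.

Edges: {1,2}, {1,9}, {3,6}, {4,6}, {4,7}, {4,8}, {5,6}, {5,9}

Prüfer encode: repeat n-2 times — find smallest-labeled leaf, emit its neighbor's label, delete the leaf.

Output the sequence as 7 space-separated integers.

Step 1: leaves = {2,3,7,8}. Remove smallest leaf 2, emit neighbor 1.
Step 2: leaves = {1,3,7,8}. Remove smallest leaf 1, emit neighbor 9.
Step 3: leaves = {3,7,8,9}. Remove smallest leaf 3, emit neighbor 6.
Step 4: leaves = {7,8,9}. Remove smallest leaf 7, emit neighbor 4.
Step 5: leaves = {8,9}. Remove smallest leaf 8, emit neighbor 4.
Step 6: leaves = {4,9}. Remove smallest leaf 4, emit neighbor 6.
Step 7: leaves = {6,9}. Remove smallest leaf 6, emit neighbor 5.
Done: 2 vertices remain (5, 9). Sequence = [1 9 6 4 4 6 5]

Answer: 1 9 6 4 4 6 5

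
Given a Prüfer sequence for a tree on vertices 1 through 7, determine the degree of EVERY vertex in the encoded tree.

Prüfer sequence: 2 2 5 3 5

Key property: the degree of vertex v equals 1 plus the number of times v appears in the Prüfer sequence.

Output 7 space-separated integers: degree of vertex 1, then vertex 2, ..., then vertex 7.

Answer: 1 3 2 1 3 1 1

Derivation:
p_1 = 2: count[2] becomes 1
p_2 = 2: count[2] becomes 2
p_3 = 5: count[5] becomes 1
p_4 = 3: count[3] becomes 1
p_5 = 5: count[5] becomes 2
Degrees (1 + count): deg[1]=1+0=1, deg[2]=1+2=3, deg[3]=1+1=2, deg[4]=1+0=1, deg[5]=1+2=3, deg[6]=1+0=1, deg[7]=1+0=1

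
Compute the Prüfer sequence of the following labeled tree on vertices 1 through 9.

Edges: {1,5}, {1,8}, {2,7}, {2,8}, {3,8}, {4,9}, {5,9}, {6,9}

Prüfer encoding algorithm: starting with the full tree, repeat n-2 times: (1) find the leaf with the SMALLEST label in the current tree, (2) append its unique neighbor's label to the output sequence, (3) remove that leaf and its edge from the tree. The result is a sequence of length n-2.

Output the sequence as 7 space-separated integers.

Answer: 8 9 9 2 8 1 5

Derivation:
Step 1: leaves = {3,4,6,7}. Remove smallest leaf 3, emit neighbor 8.
Step 2: leaves = {4,6,7}. Remove smallest leaf 4, emit neighbor 9.
Step 3: leaves = {6,7}. Remove smallest leaf 6, emit neighbor 9.
Step 4: leaves = {7,9}. Remove smallest leaf 7, emit neighbor 2.
Step 5: leaves = {2,9}. Remove smallest leaf 2, emit neighbor 8.
Step 6: leaves = {8,9}. Remove smallest leaf 8, emit neighbor 1.
Step 7: leaves = {1,9}. Remove smallest leaf 1, emit neighbor 5.
Done: 2 vertices remain (5, 9). Sequence = [8 9 9 2 8 1 5]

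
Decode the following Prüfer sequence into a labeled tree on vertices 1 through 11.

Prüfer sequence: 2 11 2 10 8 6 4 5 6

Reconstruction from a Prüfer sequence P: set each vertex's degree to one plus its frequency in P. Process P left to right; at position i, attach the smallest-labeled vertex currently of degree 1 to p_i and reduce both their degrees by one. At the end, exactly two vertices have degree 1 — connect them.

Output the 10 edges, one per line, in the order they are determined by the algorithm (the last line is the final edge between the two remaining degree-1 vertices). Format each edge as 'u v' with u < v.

Initial degrees: {1:1, 2:3, 3:1, 4:2, 5:2, 6:3, 7:1, 8:2, 9:1, 10:2, 11:2}
Step 1: smallest deg-1 vertex = 1, p_1 = 2. Add edge {1,2}. Now deg[1]=0, deg[2]=2.
Step 2: smallest deg-1 vertex = 3, p_2 = 11. Add edge {3,11}. Now deg[3]=0, deg[11]=1.
Step 3: smallest deg-1 vertex = 7, p_3 = 2. Add edge {2,7}. Now deg[7]=0, deg[2]=1.
Step 4: smallest deg-1 vertex = 2, p_4 = 10. Add edge {2,10}. Now deg[2]=0, deg[10]=1.
Step 5: smallest deg-1 vertex = 9, p_5 = 8. Add edge {8,9}. Now deg[9]=0, deg[8]=1.
Step 6: smallest deg-1 vertex = 8, p_6 = 6. Add edge {6,8}. Now deg[8]=0, deg[6]=2.
Step 7: smallest deg-1 vertex = 10, p_7 = 4. Add edge {4,10}. Now deg[10]=0, deg[4]=1.
Step 8: smallest deg-1 vertex = 4, p_8 = 5. Add edge {4,5}. Now deg[4]=0, deg[5]=1.
Step 9: smallest deg-1 vertex = 5, p_9 = 6. Add edge {5,6}. Now deg[5]=0, deg[6]=1.
Final: two remaining deg-1 vertices are 6, 11. Add edge {6,11}.

Answer: 1 2
3 11
2 7
2 10
8 9
6 8
4 10
4 5
5 6
6 11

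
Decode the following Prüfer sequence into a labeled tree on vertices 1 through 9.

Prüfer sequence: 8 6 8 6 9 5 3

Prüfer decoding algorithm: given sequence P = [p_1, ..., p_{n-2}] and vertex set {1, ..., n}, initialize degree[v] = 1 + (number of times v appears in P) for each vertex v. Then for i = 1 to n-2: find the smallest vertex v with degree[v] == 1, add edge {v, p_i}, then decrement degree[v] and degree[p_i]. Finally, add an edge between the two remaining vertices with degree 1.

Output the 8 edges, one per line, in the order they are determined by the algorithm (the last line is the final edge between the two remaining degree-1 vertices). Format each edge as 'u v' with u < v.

Answer: 1 8
2 6
4 8
6 7
6 9
5 8
3 5
3 9

Derivation:
Initial degrees: {1:1, 2:1, 3:2, 4:1, 5:2, 6:3, 7:1, 8:3, 9:2}
Step 1: smallest deg-1 vertex = 1, p_1 = 8. Add edge {1,8}. Now deg[1]=0, deg[8]=2.
Step 2: smallest deg-1 vertex = 2, p_2 = 6. Add edge {2,6}. Now deg[2]=0, deg[6]=2.
Step 3: smallest deg-1 vertex = 4, p_3 = 8. Add edge {4,8}. Now deg[4]=0, deg[8]=1.
Step 4: smallest deg-1 vertex = 7, p_4 = 6. Add edge {6,7}. Now deg[7]=0, deg[6]=1.
Step 5: smallest deg-1 vertex = 6, p_5 = 9. Add edge {6,9}. Now deg[6]=0, deg[9]=1.
Step 6: smallest deg-1 vertex = 8, p_6 = 5. Add edge {5,8}. Now deg[8]=0, deg[5]=1.
Step 7: smallest deg-1 vertex = 5, p_7 = 3. Add edge {3,5}. Now deg[5]=0, deg[3]=1.
Final: two remaining deg-1 vertices are 3, 9. Add edge {3,9}.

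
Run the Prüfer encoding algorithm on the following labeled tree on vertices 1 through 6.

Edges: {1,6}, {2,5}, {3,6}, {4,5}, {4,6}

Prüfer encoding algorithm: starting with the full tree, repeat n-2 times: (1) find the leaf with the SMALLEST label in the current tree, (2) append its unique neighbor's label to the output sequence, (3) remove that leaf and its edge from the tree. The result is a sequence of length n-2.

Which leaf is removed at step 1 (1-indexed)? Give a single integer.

Step 1: current leaves = {1,2,3}. Remove leaf 1 (neighbor: 6).

Answer: 1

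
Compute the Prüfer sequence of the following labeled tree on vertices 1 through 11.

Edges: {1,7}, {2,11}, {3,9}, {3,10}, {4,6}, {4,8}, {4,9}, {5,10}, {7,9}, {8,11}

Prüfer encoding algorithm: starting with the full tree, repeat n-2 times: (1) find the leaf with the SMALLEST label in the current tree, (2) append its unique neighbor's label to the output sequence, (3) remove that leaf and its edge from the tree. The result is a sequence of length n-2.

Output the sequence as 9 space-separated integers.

Step 1: leaves = {1,2,5,6}. Remove smallest leaf 1, emit neighbor 7.
Step 2: leaves = {2,5,6,7}. Remove smallest leaf 2, emit neighbor 11.
Step 3: leaves = {5,6,7,11}. Remove smallest leaf 5, emit neighbor 10.
Step 4: leaves = {6,7,10,11}. Remove smallest leaf 6, emit neighbor 4.
Step 5: leaves = {7,10,11}. Remove smallest leaf 7, emit neighbor 9.
Step 6: leaves = {10,11}. Remove smallest leaf 10, emit neighbor 3.
Step 7: leaves = {3,11}. Remove smallest leaf 3, emit neighbor 9.
Step 8: leaves = {9,11}. Remove smallest leaf 9, emit neighbor 4.
Step 9: leaves = {4,11}. Remove smallest leaf 4, emit neighbor 8.
Done: 2 vertices remain (8, 11). Sequence = [7 11 10 4 9 3 9 4 8]

Answer: 7 11 10 4 9 3 9 4 8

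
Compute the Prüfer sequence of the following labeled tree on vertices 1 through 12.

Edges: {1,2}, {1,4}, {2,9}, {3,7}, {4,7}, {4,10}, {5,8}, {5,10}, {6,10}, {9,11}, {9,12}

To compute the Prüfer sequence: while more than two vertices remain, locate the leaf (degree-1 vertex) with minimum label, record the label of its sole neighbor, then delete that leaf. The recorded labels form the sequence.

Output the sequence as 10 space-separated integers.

Answer: 7 10 4 5 10 4 1 2 9 9

Derivation:
Step 1: leaves = {3,6,8,11,12}. Remove smallest leaf 3, emit neighbor 7.
Step 2: leaves = {6,7,8,11,12}. Remove smallest leaf 6, emit neighbor 10.
Step 3: leaves = {7,8,11,12}. Remove smallest leaf 7, emit neighbor 4.
Step 4: leaves = {8,11,12}. Remove smallest leaf 8, emit neighbor 5.
Step 5: leaves = {5,11,12}. Remove smallest leaf 5, emit neighbor 10.
Step 6: leaves = {10,11,12}. Remove smallest leaf 10, emit neighbor 4.
Step 7: leaves = {4,11,12}. Remove smallest leaf 4, emit neighbor 1.
Step 8: leaves = {1,11,12}. Remove smallest leaf 1, emit neighbor 2.
Step 9: leaves = {2,11,12}. Remove smallest leaf 2, emit neighbor 9.
Step 10: leaves = {11,12}. Remove smallest leaf 11, emit neighbor 9.
Done: 2 vertices remain (9, 12). Sequence = [7 10 4 5 10 4 1 2 9 9]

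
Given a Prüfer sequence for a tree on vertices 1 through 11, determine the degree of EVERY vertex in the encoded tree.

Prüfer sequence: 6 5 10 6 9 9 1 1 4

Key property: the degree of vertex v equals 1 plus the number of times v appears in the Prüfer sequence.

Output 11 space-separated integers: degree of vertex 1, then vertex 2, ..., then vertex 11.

Answer: 3 1 1 2 2 3 1 1 3 2 1

Derivation:
p_1 = 6: count[6] becomes 1
p_2 = 5: count[5] becomes 1
p_3 = 10: count[10] becomes 1
p_4 = 6: count[6] becomes 2
p_5 = 9: count[9] becomes 1
p_6 = 9: count[9] becomes 2
p_7 = 1: count[1] becomes 1
p_8 = 1: count[1] becomes 2
p_9 = 4: count[4] becomes 1
Degrees (1 + count): deg[1]=1+2=3, deg[2]=1+0=1, deg[3]=1+0=1, deg[4]=1+1=2, deg[5]=1+1=2, deg[6]=1+2=3, deg[7]=1+0=1, deg[8]=1+0=1, deg[9]=1+2=3, deg[10]=1+1=2, deg[11]=1+0=1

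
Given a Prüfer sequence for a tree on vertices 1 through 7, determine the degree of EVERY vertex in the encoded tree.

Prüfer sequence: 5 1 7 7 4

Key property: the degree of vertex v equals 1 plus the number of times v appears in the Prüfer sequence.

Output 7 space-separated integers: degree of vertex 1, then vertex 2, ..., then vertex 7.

p_1 = 5: count[5] becomes 1
p_2 = 1: count[1] becomes 1
p_3 = 7: count[7] becomes 1
p_4 = 7: count[7] becomes 2
p_5 = 4: count[4] becomes 1
Degrees (1 + count): deg[1]=1+1=2, deg[2]=1+0=1, deg[3]=1+0=1, deg[4]=1+1=2, deg[5]=1+1=2, deg[6]=1+0=1, deg[7]=1+2=3

Answer: 2 1 1 2 2 1 3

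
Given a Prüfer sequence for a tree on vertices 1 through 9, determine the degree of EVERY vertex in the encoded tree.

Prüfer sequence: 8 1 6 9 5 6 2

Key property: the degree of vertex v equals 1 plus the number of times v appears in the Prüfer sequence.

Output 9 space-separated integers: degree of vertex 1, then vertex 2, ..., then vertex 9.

Answer: 2 2 1 1 2 3 1 2 2

Derivation:
p_1 = 8: count[8] becomes 1
p_2 = 1: count[1] becomes 1
p_3 = 6: count[6] becomes 1
p_4 = 9: count[9] becomes 1
p_5 = 5: count[5] becomes 1
p_6 = 6: count[6] becomes 2
p_7 = 2: count[2] becomes 1
Degrees (1 + count): deg[1]=1+1=2, deg[2]=1+1=2, deg[3]=1+0=1, deg[4]=1+0=1, deg[5]=1+1=2, deg[6]=1+2=3, deg[7]=1+0=1, deg[8]=1+1=2, deg[9]=1+1=2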